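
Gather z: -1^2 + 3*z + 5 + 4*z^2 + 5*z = 4*z^2 + 8*z + 4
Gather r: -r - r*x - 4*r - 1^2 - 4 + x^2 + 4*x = r*(-x - 5) + x^2 + 4*x - 5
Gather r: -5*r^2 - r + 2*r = -5*r^2 + r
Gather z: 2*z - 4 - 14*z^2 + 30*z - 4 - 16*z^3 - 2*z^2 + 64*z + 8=-16*z^3 - 16*z^2 + 96*z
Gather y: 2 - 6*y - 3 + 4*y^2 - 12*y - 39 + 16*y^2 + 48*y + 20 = 20*y^2 + 30*y - 20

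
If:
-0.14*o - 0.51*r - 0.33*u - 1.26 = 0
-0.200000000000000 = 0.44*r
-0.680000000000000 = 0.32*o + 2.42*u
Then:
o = -9.71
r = -0.45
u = 1.00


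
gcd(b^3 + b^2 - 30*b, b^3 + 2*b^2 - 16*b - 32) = 1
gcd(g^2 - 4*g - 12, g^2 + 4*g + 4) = g + 2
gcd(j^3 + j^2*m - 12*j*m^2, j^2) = j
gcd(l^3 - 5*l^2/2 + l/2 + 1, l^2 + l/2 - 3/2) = l - 1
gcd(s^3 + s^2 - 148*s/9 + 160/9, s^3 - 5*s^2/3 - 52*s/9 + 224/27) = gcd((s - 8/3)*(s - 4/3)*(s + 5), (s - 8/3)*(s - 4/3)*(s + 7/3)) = s^2 - 4*s + 32/9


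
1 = 1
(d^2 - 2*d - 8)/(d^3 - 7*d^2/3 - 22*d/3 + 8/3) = 3/(3*d - 1)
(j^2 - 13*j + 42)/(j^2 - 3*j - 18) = (j - 7)/(j + 3)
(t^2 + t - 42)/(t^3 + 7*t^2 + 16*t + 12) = (t^2 + t - 42)/(t^3 + 7*t^2 + 16*t + 12)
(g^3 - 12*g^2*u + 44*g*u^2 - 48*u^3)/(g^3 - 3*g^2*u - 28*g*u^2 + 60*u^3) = (g - 4*u)/(g + 5*u)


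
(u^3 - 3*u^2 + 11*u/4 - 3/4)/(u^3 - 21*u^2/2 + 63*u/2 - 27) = (2*u^2 - 3*u + 1)/(2*(u^2 - 9*u + 18))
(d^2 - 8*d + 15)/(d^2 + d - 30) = (d - 3)/(d + 6)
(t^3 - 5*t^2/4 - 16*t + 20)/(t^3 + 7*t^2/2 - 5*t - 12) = (4*t^2 - 21*t + 20)/(2*(2*t^2 - t - 6))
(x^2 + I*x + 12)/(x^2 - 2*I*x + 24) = (x - 3*I)/(x - 6*I)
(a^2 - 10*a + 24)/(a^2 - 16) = (a - 6)/(a + 4)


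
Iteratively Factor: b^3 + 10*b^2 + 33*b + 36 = (b + 4)*(b^2 + 6*b + 9) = (b + 3)*(b + 4)*(b + 3)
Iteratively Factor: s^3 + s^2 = (s + 1)*(s^2) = s*(s + 1)*(s)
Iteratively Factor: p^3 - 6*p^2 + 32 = (p - 4)*(p^2 - 2*p - 8) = (p - 4)^2*(p + 2)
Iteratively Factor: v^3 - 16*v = (v + 4)*(v^2 - 4*v) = v*(v + 4)*(v - 4)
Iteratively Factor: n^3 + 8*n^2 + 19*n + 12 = (n + 4)*(n^2 + 4*n + 3) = (n + 1)*(n + 4)*(n + 3)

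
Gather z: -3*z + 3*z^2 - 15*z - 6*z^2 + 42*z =-3*z^2 + 24*z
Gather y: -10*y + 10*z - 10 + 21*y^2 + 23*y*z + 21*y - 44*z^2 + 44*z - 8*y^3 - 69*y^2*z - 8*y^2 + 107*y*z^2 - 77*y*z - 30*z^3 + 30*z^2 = -8*y^3 + y^2*(13 - 69*z) + y*(107*z^2 - 54*z + 11) - 30*z^3 - 14*z^2 + 54*z - 10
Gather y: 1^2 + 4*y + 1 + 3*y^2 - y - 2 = 3*y^2 + 3*y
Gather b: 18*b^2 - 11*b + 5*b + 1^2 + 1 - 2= 18*b^2 - 6*b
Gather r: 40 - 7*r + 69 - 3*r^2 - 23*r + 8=-3*r^2 - 30*r + 117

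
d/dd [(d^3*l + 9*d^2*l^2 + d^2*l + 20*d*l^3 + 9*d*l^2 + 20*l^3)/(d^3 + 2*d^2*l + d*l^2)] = l*(-7*d^3*l - d^3 - 31*d^2*l^2 - 17*d^2*l - 60*d*l^2 - 20*l^3)/(d^2*(d^3 + 3*d^2*l + 3*d*l^2 + l^3))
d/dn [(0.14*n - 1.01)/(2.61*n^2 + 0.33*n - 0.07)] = (-0.3654*n^2 + 5.2722*n + 0.3235)/(6.8121*n^4 + 1.7226*n^3 - 0.2565*n^2 - 0.0462*n + 0.0049)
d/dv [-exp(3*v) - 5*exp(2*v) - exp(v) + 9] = (-3*exp(2*v) - 10*exp(v) - 1)*exp(v)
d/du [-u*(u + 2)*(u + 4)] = -3*u^2 - 12*u - 8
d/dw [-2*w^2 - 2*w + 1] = -4*w - 2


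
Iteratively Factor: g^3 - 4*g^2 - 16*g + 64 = (g + 4)*(g^2 - 8*g + 16) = (g - 4)*(g + 4)*(g - 4)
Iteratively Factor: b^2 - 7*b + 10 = (b - 5)*(b - 2)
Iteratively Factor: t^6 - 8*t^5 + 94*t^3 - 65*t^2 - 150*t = (t)*(t^5 - 8*t^4 + 94*t^2 - 65*t - 150) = t*(t + 1)*(t^4 - 9*t^3 + 9*t^2 + 85*t - 150) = t*(t - 5)*(t + 1)*(t^3 - 4*t^2 - 11*t + 30) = t*(t - 5)^2*(t + 1)*(t^2 + t - 6) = t*(t - 5)^2*(t - 2)*(t + 1)*(t + 3)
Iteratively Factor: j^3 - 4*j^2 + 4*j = (j - 2)*(j^2 - 2*j) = (j - 2)^2*(j)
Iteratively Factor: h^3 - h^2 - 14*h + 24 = (h - 3)*(h^2 + 2*h - 8) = (h - 3)*(h + 4)*(h - 2)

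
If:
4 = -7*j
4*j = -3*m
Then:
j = -4/7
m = 16/21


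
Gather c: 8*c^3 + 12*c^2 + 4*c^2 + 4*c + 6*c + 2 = 8*c^3 + 16*c^2 + 10*c + 2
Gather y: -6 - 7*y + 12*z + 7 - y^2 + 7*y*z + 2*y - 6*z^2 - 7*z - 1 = -y^2 + y*(7*z - 5) - 6*z^2 + 5*z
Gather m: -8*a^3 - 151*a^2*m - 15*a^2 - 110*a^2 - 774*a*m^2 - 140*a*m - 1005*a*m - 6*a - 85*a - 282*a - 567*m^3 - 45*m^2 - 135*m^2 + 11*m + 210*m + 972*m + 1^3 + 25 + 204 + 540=-8*a^3 - 125*a^2 - 373*a - 567*m^3 + m^2*(-774*a - 180) + m*(-151*a^2 - 1145*a + 1193) + 770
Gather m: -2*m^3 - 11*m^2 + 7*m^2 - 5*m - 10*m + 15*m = -2*m^3 - 4*m^2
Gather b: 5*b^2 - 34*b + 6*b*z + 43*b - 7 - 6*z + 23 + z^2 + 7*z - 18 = 5*b^2 + b*(6*z + 9) + z^2 + z - 2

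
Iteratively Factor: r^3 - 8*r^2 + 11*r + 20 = (r - 5)*(r^2 - 3*r - 4) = (r - 5)*(r - 4)*(r + 1)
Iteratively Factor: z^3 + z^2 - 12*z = (z + 4)*(z^2 - 3*z) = z*(z + 4)*(z - 3)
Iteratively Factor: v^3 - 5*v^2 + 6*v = (v - 3)*(v^2 - 2*v) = v*(v - 3)*(v - 2)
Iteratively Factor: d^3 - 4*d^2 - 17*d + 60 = (d - 3)*(d^2 - d - 20) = (d - 5)*(d - 3)*(d + 4)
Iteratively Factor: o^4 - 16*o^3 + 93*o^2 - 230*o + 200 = (o - 5)*(o^3 - 11*o^2 + 38*o - 40) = (o - 5)*(o - 2)*(o^2 - 9*o + 20) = (o - 5)*(o - 4)*(o - 2)*(o - 5)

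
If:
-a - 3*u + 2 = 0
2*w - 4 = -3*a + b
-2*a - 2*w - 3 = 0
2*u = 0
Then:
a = 2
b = -5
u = 0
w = -7/2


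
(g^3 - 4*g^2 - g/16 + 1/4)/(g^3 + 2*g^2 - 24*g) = (g^2 - 1/16)/(g*(g + 6))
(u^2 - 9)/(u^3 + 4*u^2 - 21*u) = (u + 3)/(u*(u + 7))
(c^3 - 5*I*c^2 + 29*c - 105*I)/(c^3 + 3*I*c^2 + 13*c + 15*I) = (c - 7*I)/(c + I)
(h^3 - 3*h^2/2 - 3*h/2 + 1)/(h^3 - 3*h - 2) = (h - 1/2)/(h + 1)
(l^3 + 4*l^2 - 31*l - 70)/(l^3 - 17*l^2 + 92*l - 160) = (l^2 + 9*l + 14)/(l^2 - 12*l + 32)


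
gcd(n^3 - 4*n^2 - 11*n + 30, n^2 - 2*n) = n - 2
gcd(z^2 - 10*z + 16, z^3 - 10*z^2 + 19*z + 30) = 1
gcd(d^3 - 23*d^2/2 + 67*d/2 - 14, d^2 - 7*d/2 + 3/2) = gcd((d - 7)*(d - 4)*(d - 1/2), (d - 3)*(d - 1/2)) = d - 1/2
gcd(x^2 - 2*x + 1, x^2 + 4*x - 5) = x - 1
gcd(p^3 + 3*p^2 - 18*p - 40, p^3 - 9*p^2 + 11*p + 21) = 1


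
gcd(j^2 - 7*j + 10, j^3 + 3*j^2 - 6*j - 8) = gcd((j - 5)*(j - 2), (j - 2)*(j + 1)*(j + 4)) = j - 2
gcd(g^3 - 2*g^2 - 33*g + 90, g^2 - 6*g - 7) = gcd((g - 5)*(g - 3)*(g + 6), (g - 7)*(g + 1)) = 1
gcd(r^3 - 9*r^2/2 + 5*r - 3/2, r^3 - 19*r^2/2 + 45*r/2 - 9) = r^2 - 7*r/2 + 3/2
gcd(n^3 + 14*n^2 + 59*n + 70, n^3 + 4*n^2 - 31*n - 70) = n^2 + 9*n + 14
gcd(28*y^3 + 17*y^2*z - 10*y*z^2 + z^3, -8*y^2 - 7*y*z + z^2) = y + z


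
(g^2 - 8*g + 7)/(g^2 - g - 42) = (g - 1)/(g + 6)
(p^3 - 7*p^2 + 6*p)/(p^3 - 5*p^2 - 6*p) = (p - 1)/(p + 1)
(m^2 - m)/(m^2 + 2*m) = (m - 1)/(m + 2)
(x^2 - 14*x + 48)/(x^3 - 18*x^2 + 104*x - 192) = 1/(x - 4)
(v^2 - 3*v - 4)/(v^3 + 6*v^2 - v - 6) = (v - 4)/(v^2 + 5*v - 6)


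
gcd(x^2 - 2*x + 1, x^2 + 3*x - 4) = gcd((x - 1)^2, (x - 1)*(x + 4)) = x - 1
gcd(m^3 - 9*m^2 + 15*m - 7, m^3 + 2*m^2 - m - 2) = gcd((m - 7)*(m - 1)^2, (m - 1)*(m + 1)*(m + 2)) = m - 1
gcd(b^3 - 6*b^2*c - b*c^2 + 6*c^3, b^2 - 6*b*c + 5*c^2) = b - c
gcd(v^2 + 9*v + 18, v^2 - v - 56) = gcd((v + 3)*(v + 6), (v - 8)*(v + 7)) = 1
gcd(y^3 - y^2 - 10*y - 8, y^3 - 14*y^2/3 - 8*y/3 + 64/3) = y^2 - 2*y - 8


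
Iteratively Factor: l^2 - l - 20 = (l + 4)*(l - 5)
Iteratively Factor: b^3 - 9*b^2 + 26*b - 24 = (b - 4)*(b^2 - 5*b + 6) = (b - 4)*(b - 3)*(b - 2)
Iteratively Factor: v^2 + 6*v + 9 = (v + 3)*(v + 3)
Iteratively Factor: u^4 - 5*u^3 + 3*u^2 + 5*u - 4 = (u - 4)*(u^3 - u^2 - u + 1) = (u - 4)*(u - 1)*(u^2 - 1) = (u - 4)*(u - 1)^2*(u + 1)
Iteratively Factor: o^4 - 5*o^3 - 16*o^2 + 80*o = (o + 4)*(o^3 - 9*o^2 + 20*o) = o*(o + 4)*(o^2 - 9*o + 20) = o*(o - 4)*(o + 4)*(o - 5)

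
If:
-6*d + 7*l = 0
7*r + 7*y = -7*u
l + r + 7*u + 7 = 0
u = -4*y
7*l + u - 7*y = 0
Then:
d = 539/984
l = 77/164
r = 147/164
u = -49/41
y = 49/164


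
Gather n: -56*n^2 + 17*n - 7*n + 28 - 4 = -56*n^2 + 10*n + 24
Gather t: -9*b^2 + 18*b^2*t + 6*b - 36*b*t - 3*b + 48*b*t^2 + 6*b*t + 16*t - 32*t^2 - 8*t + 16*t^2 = -9*b^2 + 3*b + t^2*(48*b - 16) + t*(18*b^2 - 30*b + 8)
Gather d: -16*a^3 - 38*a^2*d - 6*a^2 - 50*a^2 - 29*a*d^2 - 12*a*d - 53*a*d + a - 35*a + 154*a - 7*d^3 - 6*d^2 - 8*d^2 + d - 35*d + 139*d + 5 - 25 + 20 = -16*a^3 - 56*a^2 + 120*a - 7*d^3 + d^2*(-29*a - 14) + d*(-38*a^2 - 65*a + 105)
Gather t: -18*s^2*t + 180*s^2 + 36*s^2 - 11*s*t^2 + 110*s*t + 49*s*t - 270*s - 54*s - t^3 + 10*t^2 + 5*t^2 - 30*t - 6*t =216*s^2 - 324*s - t^3 + t^2*(15 - 11*s) + t*(-18*s^2 + 159*s - 36)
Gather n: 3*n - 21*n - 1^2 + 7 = 6 - 18*n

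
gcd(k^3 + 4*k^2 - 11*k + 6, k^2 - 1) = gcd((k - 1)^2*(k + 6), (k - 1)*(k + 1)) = k - 1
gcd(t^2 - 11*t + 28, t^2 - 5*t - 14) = t - 7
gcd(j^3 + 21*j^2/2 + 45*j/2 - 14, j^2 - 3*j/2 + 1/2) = j - 1/2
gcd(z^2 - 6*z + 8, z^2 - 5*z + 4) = z - 4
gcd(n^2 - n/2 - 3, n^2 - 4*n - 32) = 1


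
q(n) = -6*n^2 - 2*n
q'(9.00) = -110.00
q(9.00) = -504.00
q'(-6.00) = 70.00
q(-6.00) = -204.00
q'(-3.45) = 39.40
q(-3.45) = -64.52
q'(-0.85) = 8.20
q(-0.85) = -2.64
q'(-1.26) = 13.12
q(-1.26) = -7.01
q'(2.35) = -30.20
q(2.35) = -37.84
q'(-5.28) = 61.36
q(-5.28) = -156.71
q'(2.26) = -29.12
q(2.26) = -35.17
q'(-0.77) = 7.24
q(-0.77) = -2.02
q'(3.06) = -38.72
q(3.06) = -62.30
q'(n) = -12*n - 2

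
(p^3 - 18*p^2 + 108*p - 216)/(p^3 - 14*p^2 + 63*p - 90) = (p^2 - 12*p + 36)/(p^2 - 8*p + 15)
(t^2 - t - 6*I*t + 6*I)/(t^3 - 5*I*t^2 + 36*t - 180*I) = (t - 1)/(t^2 + I*t + 30)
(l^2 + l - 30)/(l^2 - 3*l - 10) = (l + 6)/(l + 2)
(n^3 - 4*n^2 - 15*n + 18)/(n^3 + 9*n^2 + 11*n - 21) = (n - 6)/(n + 7)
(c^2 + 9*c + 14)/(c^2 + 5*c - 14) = (c + 2)/(c - 2)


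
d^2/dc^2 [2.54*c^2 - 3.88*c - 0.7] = 5.08000000000000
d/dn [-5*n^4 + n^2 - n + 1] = -20*n^3 + 2*n - 1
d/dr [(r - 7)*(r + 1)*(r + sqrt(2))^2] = (r + sqrt(2))*(2*(r - 7)*(r + 1) + (r - 7)*(r + sqrt(2)) + (r + 1)*(r + sqrt(2)))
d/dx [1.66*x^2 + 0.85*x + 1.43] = 3.32*x + 0.85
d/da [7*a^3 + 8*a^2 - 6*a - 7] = 21*a^2 + 16*a - 6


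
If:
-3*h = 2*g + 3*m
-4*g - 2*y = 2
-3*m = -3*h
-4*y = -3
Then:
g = -7/8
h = 7/24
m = 7/24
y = 3/4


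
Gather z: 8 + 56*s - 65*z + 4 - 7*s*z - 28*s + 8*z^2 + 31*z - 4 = 28*s + 8*z^2 + z*(-7*s - 34) + 8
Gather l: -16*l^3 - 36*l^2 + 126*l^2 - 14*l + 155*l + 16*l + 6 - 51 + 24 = -16*l^3 + 90*l^2 + 157*l - 21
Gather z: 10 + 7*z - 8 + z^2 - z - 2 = z^2 + 6*z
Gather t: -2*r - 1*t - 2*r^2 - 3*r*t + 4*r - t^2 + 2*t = -2*r^2 + 2*r - t^2 + t*(1 - 3*r)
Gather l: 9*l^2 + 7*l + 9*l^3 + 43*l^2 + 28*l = 9*l^3 + 52*l^2 + 35*l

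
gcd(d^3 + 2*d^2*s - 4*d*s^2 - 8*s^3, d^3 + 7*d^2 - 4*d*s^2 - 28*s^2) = -d^2 + 4*s^2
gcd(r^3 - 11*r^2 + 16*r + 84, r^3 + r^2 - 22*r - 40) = r + 2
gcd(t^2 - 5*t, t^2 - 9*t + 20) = t - 5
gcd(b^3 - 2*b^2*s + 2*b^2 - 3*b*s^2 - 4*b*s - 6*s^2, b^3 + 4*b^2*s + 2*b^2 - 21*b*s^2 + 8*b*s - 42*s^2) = -b^2 + 3*b*s - 2*b + 6*s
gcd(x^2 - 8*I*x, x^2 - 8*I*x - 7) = 1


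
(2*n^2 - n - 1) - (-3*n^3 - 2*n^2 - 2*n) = 3*n^3 + 4*n^2 + n - 1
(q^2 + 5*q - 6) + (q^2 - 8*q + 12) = 2*q^2 - 3*q + 6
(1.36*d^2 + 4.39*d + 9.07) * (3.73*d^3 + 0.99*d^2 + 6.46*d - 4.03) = 5.0728*d^5 + 17.7211*d^4 + 46.9628*d^3 + 31.8579*d^2 + 40.9005*d - 36.5521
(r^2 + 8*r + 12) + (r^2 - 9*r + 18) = 2*r^2 - r + 30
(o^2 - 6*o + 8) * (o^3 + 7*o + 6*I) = o^5 - 6*o^4 + 15*o^3 - 42*o^2 + 6*I*o^2 + 56*o - 36*I*o + 48*I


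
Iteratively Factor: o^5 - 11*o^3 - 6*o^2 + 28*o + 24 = (o - 2)*(o^4 + 2*o^3 - 7*o^2 - 20*o - 12) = (o - 2)*(o + 2)*(o^3 - 7*o - 6) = (o - 2)*(o + 2)^2*(o^2 - 2*o - 3) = (o - 3)*(o - 2)*(o + 2)^2*(o + 1)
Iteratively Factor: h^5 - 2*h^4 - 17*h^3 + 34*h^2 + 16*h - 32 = (h + 4)*(h^4 - 6*h^3 + 7*h^2 + 6*h - 8) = (h - 1)*(h + 4)*(h^3 - 5*h^2 + 2*h + 8) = (h - 4)*(h - 1)*(h + 4)*(h^2 - h - 2) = (h - 4)*(h - 1)*(h + 1)*(h + 4)*(h - 2)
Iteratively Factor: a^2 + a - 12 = (a - 3)*(a + 4)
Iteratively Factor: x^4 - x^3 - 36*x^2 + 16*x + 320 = (x - 4)*(x^3 + 3*x^2 - 24*x - 80) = (x - 4)*(x + 4)*(x^2 - x - 20) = (x - 5)*(x - 4)*(x + 4)*(x + 4)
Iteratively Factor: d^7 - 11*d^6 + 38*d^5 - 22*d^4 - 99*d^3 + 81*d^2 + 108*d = (d - 3)*(d^6 - 8*d^5 + 14*d^4 + 20*d^3 - 39*d^2 - 36*d) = (d - 3)^2*(d^5 - 5*d^4 - d^3 + 17*d^2 + 12*d) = (d - 3)^3*(d^4 - 2*d^3 - 7*d^2 - 4*d) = (d - 4)*(d - 3)^3*(d^3 + 2*d^2 + d) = d*(d - 4)*(d - 3)^3*(d^2 + 2*d + 1) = d*(d - 4)*(d - 3)^3*(d + 1)*(d + 1)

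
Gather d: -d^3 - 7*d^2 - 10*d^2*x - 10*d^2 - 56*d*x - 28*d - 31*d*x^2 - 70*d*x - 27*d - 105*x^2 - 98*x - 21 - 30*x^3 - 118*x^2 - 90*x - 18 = -d^3 + d^2*(-10*x - 17) + d*(-31*x^2 - 126*x - 55) - 30*x^3 - 223*x^2 - 188*x - 39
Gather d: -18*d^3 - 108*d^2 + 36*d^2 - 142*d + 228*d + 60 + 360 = -18*d^3 - 72*d^2 + 86*d + 420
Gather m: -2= -2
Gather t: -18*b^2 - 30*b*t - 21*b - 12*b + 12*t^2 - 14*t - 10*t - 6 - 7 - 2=-18*b^2 - 33*b + 12*t^2 + t*(-30*b - 24) - 15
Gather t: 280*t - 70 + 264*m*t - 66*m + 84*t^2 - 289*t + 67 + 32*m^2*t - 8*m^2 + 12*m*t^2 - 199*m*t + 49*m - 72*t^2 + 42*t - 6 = -8*m^2 - 17*m + t^2*(12*m + 12) + t*(32*m^2 + 65*m + 33) - 9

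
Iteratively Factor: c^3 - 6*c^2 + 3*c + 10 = (c - 5)*(c^2 - c - 2) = (c - 5)*(c - 2)*(c + 1)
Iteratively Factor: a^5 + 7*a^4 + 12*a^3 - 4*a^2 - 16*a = (a + 2)*(a^4 + 5*a^3 + 2*a^2 - 8*a) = (a + 2)*(a + 4)*(a^3 + a^2 - 2*a) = (a + 2)^2*(a + 4)*(a^2 - a) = a*(a + 2)^2*(a + 4)*(a - 1)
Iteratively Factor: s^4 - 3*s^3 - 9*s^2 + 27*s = (s)*(s^3 - 3*s^2 - 9*s + 27) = s*(s - 3)*(s^2 - 9) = s*(s - 3)^2*(s + 3)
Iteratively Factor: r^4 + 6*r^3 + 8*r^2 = (r + 4)*(r^3 + 2*r^2) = r*(r + 4)*(r^2 + 2*r) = r*(r + 2)*(r + 4)*(r)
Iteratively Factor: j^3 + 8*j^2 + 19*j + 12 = (j + 3)*(j^2 + 5*j + 4) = (j + 1)*(j + 3)*(j + 4)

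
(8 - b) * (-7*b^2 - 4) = 7*b^3 - 56*b^2 + 4*b - 32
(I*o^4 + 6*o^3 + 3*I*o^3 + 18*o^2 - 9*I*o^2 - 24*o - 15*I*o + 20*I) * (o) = I*o^5 + 6*o^4 + 3*I*o^4 + 18*o^3 - 9*I*o^3 - 24*o^2 - 15*I*o^2 + 20*I*o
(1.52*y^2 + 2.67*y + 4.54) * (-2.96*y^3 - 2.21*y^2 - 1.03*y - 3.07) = -4.4992*y^5 - 11.2624*y^4 - 20.9047*y^3 - 17.4499*y^2 - 12.8731*y - 13.9378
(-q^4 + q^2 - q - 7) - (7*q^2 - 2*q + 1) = -q^4 - 6*q^2 + q - 8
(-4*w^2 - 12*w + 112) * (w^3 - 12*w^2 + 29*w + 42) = -4*w^5 + 36*w^4 + 140*w^3 - 1860*w^2 + 2744*w + 4704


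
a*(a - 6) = a^2 - 6*a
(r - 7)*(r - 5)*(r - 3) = r^3 - 15*r^2 + 71*r - 105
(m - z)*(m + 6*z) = m^2 + 5*m*z - 6*z^2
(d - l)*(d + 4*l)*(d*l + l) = d^3*l + 3*d^2*l^2 + d^2*l - 4*d*l^3 + 3*d*l^2 - 4*l^3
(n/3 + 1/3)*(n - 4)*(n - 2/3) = n^3/3 - 11*n^2/9 - 2*n/3 + 8/9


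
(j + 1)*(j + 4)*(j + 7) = j^3 + 12*j^2 + 39*j + 28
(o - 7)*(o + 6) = o^2 - o - 42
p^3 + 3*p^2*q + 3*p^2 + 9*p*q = p*(p + 3)*(p + 3*q)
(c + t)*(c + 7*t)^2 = c^3 + 15*c^2*t + 63*c*t^2 + 49*t^3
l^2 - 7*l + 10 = (l - 5)*(l - 2)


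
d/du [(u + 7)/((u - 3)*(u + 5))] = (-u^2 - 14*u - 29)/(u^4 + 4*u^3 - 26*u^2 - 60*u + 225)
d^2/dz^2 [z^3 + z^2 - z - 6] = 6*z + 2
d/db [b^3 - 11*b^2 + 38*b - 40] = 3*b^2 - 22*b + 38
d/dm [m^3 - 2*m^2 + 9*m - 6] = 3*m^2 - 4*m + 9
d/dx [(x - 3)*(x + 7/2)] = 2*x + 1/2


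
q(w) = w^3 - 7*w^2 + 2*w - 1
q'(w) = 3*w^2 - 14*w + 2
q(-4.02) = -187.13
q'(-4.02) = 106.76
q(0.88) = -3.98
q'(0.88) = -8.00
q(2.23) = -20.26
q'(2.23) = -14.30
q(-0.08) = -1.21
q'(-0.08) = 3.14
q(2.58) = -25.26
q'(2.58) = -14.15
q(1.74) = -13.45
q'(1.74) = -13.28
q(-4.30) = -218.54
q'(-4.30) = 117.67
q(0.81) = -3.44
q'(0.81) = -7.37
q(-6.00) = -481.00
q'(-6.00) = 194.00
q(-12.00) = -2761.00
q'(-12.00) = 602.00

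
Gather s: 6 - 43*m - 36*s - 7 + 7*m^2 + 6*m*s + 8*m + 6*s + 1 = 7*m^2 - 35*m + s*(6*m - 30)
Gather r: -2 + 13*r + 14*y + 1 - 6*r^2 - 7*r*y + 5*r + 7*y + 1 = -6*r^2 + r*(18 - 7*y) + 21*y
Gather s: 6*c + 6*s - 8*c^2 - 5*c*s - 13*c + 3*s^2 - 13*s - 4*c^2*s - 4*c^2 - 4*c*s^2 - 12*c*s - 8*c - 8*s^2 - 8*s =-12*c^2 - 15*c + s^2*(-4*c - 5) + s*(-4*c^2 - 17*c - 15)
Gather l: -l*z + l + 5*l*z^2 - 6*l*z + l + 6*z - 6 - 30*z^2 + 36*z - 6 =l*(5*z^2 - 7*z + 2) - 30*z^2 + 42*z - 12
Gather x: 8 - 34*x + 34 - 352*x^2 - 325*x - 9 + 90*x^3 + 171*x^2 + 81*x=90*x^3 - 181*x^2 - 278*x + 33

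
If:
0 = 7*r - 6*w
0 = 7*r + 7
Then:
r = -1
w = -7/6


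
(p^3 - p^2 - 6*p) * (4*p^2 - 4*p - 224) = 4*p^5 - 8*p^4 - 244*p^3 + 248*p^2 + 1344*p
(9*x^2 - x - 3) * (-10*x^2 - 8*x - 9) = -90*x^4 - 62*x^3 - 43*x^2 + 33*x + 27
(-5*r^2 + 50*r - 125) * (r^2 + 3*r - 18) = -5*r^4 + 35*r^3 + 115*r^2 - 1275*r + 2250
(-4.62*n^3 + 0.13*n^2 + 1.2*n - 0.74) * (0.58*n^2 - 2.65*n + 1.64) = -2.6796*n^5 + 12.3184*n^4 - 7.2253*n^3 - 3.396*n^2 + 3.929*n - 1.2136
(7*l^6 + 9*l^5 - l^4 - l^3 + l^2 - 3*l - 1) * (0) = 0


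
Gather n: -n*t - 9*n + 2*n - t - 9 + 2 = n*(-t - 7) - t - 7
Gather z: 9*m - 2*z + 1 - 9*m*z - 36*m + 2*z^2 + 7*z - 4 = -27*m + 2*z^2 + z*(5 - 9*m) - 3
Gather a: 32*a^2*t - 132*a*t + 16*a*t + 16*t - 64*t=32*a^2*t - 116*a*t - 48*t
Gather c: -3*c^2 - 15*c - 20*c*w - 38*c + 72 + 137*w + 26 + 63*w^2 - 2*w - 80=-3*c^2 + c*(-20*w - 53) + 63*w^2 + 135*w + 18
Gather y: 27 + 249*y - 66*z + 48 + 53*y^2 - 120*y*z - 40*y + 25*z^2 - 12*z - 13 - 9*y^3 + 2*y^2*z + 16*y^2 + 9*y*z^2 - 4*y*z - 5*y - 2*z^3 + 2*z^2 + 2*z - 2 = -9*y^3 + y^2*(2*z + 69) + y*(9*z^2 - 124*z + 204) - 2*z^3 + 27*z^2 - 76*z + 60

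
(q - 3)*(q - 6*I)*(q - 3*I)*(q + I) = q^4 - 3*q^3 - 8*I*q^3 - 9*q^2 + 24*I*q^2 + 27*q - 18*I*q + 54*I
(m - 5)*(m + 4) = m^2 - m - 20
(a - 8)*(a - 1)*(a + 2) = a^3 - 7*a^2 - 10*a + 16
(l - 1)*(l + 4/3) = l^2 + l/3 - 4/3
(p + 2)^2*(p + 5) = p^3 + 9*p^2 + 24*p + 20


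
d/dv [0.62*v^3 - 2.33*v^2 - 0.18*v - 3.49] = 1.86*v^2 - 4.66*v - 0.18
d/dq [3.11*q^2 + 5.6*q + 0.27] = 6.22*q + 5.6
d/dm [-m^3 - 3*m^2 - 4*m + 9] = -3*m^2 - 6*m - 4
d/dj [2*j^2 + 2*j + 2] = 4*j + 2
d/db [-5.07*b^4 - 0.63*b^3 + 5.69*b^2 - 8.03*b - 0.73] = -20.28*b^3 - 1.89*b^2 + 11.38*b - 8.03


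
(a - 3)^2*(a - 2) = a^3 - 8*a^2 + 21*a - 18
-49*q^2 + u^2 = (-7*q + u)*(7*q + u)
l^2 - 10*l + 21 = (l - 7)*(l - 3)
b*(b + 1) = b^2 + b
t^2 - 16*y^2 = (t - 4*y)*(t + 4*y)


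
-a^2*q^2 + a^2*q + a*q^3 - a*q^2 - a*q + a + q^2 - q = (-a + q)*(q - 1)*(a*q + 1)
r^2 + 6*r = r*(r + 6)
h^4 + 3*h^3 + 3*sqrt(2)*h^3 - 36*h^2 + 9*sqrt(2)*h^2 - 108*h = h*(h + 3)*(h - 3*sqrt(2))*(h + 6*sqrt(2))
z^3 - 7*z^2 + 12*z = z*(z - 4)*(z - 3)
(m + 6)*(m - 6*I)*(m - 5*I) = m^3 + 6*m^2 - 11*I*m^2 - 30*m - 66*I*m - 180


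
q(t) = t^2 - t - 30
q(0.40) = -30.24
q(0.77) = -30.18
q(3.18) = -23.07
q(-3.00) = -18.00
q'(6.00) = 11.00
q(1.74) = -28.71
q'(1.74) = 2.48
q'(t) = 2*t - 1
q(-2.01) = -23.95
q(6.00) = 0.00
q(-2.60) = -20.64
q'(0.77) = 0.54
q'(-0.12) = -1.24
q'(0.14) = -0.72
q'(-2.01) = -5.02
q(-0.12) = -29.87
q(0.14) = -30.12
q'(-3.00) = -7.00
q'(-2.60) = -6.20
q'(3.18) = 5.36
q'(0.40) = -0.20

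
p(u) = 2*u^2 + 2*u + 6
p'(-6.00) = -22.00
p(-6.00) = 66.00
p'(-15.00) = -58.00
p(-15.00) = 426.00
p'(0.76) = 5.04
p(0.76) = 8.68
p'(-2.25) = -7.00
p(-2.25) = 11.62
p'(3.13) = 14.52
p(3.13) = 31.85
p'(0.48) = 3.92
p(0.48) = 7.42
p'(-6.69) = -24.76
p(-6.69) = 82.13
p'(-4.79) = -17.16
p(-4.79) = 42.31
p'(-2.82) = -9.28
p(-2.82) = 16.26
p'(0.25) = 3.00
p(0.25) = 6.62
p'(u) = 4*u + 2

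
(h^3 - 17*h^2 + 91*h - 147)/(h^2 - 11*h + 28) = (h^2 - 10*h + 21)/(h - 4)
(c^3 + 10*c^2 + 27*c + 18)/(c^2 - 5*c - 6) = (c^2 + 9*c + 18)/(c - 6)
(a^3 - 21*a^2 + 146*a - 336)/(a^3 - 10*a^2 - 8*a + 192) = (a - 7)/(a + 4)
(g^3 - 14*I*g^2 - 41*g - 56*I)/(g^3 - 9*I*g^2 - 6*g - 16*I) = (g - 7*I)/(g - 2*I)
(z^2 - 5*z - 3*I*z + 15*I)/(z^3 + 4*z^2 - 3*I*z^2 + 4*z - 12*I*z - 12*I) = (z - 5)/(z^2 + 4*z + 4)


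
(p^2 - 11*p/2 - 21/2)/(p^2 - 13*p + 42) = (p + 3/2)/(p - 6)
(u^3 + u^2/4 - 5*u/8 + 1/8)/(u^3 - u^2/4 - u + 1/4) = (u - 1/2)/(u - 1)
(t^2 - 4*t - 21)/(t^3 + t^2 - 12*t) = (t^2 - 4*t - 21)/(t*(t^2 + t - 12))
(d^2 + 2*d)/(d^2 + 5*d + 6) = d/(d + 3)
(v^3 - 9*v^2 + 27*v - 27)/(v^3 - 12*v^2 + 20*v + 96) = (v^3 - 9*v^2 + 27*v - 27)/(v^3 - 12*v^2 + 20*v + 96)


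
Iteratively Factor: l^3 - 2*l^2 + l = (l - 1)*(l^2 - l) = l*(l - 1)*(l - 1)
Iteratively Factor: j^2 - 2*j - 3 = (j - 3)*(j + 1)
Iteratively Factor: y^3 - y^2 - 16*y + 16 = (y + 4)*(y^2 - 5*y + 4) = (y - 1)*(y + 4)*(y - 4)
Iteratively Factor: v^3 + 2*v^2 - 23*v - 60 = (v - 5)*(v^2 + 7*v + 12) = (v - 5)*(v + 3)*(v + 4)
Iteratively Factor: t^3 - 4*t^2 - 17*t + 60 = (t - 5)*(t^2 + t - 12) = (t - 5)*(t + 4)*(t - 3)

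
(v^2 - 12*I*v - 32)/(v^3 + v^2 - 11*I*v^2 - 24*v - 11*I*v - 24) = (v - 4*I)/(v^2 + v*(1 - 3*I) - 3*I)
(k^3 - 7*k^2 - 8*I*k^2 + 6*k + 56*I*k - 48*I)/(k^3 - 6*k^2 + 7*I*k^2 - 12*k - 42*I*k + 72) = (k^2 - k*(1 + 8*I) + 8*I)/(k^2 + 7*I*k - 12)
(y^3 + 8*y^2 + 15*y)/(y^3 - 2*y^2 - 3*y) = (y^2 + 8*y + 15)/(y^2 - 2*y - 3)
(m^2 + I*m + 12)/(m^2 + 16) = (m - 3*I)/(m - 4*I)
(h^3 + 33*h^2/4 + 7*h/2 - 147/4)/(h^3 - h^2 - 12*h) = (4*h^2 + 21*h - 49)/(4*h*(h - 4))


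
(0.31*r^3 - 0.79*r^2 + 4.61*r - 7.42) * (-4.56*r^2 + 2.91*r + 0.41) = -1.4136*r^5 + 4.5045*r^4 - 23.1934*r^3 + 46.9264*r^2 - 19.7021*r - 3.0422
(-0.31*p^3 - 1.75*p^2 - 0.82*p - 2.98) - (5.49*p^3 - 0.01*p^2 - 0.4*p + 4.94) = -5.8*p^3 - 1.74*p^2 - 0.42*p - 7.92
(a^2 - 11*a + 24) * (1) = a^2 - 11*a + 24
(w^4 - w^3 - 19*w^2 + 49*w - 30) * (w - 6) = w^5 - 7*w^4 - 13*w^3 + 163*w^2 - 324*w + 180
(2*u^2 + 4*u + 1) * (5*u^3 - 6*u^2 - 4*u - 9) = 10*u^5 + 8*u^4 - 27*u^3 - 40*u^2 - 40*u - 9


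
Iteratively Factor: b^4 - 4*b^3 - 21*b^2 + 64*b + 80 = (b + 1)*(b^3 - 5*b^2 - 16*b + 80) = (b + 1)*(b + 4)*(b^2 - 9*b + 20) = (b - 4)*(b + 1)*(b + 4)*(b - 5)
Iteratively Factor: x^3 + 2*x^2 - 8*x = (x)*(x^2 + 2*x - 8) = x*(x - 2)*(x + 4)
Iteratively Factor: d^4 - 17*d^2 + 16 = (d + 4)*(d^3 - 4*d^2 - d + 4) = (d - 4)*(d + 4)*(d^2 - 1) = (d - 4)*(d + 1)*(d + 4)*(d - 1)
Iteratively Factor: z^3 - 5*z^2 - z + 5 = (z + 1)*(z^2 - 6*z + 5) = (z - 1)*(z + 1)*(z - 5)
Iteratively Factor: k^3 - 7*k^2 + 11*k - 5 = (k - 1)*(k^2 - 6*k + 5) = (k - 5)*(k - 1)*(k - 1)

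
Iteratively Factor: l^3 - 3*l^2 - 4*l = (l + 1)*(l^2 - 4*l) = (l - 4)*(l + 1)*(l)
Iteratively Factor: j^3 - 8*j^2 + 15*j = (j - 5)*(j^2 - 3*j) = j*(j - 5)*(j - 3)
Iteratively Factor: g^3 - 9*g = (g - 3)*(g^2 + 3*g) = g*(g - 3)*(g + 3)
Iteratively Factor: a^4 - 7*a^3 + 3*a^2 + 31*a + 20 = (a - 4)*(a^3 - 3*a^2 - 9*a - 5) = (a - 5)*(a - 4)*(a^2 + 2*a + 1) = (a - 5)*(a - 4)*(a + 1)*(a + 1)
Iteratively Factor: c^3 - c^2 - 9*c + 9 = (c - 1)*(c^2 - 9) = (c - 3)*(c - 1)*(c + 3)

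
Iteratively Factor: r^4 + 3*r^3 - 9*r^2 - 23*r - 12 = (r - 3)*(r^3 + 6*r^2 + 9*r + 4) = (r - 3)*(r + 1)*(r^2 + 5*r + 4) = (r - 3)*(r + 1)*(r + 4)*(r + 1)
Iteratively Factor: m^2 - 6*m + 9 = (m - 3)*(m - 3)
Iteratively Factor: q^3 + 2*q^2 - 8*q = (q - 2)*(q^2 + 4*q) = (q - 2)*(q + 4)*(q)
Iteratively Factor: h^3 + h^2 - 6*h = (h)*(h^2 + h - 6) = h*(h - 2)*(h + 3)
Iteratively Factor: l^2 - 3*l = (l - 3)*(l)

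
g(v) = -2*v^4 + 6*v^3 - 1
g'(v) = -8*v^3 + 18*v^2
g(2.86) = 5.55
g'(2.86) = -39.92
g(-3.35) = -478.46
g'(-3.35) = 502.77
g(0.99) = 2.90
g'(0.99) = 9.88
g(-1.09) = -11.59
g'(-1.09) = 31.75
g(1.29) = 6.34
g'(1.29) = 12.78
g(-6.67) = -5739.97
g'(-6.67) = 3174.73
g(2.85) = 5.94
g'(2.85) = -38.99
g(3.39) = -31.39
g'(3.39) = -104.81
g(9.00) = -8749.00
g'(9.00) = -4374.00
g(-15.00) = -121501.00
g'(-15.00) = 31050.00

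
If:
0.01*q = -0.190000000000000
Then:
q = -19.00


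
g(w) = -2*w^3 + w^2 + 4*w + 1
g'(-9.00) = -500.00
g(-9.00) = 1504.00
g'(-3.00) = -56.00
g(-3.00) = 52.00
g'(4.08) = -87.72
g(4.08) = -101.87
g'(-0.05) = 3.88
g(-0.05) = 0.80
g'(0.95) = 0.48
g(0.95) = 3.99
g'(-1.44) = -11.32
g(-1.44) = 3.29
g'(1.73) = -10.50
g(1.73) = 0.56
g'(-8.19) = -414.84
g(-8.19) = 1134.02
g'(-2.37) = -34.44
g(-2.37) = 23.76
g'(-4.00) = -100.00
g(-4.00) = 129.00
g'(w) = -6*w^2 + 2*w + 4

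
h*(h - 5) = h^2 - 5*h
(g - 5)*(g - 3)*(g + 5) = g^3 - 3*g^2 - 25*g + 75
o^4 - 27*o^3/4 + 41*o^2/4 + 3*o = o*(o - 4)*(o - 3)*(o + 1/4)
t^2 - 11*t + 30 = (t - 6)*(t - 5)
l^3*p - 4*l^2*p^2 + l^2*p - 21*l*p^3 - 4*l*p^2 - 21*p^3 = (l - 7*p)*(l + 3*p)*(l*p + p)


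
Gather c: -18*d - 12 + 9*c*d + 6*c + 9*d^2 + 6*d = c*(9*d + 6) + 9*d^2 - 12*d - 12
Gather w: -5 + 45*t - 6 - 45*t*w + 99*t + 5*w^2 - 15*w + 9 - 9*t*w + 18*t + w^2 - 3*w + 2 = 162*t + 6*w^2 + w*(-54*t - 18)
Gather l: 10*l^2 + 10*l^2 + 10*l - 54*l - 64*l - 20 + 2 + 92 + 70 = 20*l^2 - 108*l + 144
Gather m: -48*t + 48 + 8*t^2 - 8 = 8*t^2 - 48*t + 40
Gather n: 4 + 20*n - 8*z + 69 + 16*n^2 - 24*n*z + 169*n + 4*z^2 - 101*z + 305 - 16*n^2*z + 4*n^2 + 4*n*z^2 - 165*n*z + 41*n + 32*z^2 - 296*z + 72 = n^2*(20 - 16*z) + n*(4*z^2 - 189*z + 230) + 36*z^2 - 405*z + 450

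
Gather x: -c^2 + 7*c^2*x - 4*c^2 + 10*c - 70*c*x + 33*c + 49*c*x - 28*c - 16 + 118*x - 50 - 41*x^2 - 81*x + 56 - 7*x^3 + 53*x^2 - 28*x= -5*c^2 + 15*c - 7*x^3 + 12*x^2 + x*(7*c^2 - 21*c + 9) - 10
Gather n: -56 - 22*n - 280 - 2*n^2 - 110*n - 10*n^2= -12*n^2 - 132*n - 336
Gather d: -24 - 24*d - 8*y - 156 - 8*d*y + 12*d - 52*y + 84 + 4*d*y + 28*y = d*(-4*y - 12) - 32*y - 96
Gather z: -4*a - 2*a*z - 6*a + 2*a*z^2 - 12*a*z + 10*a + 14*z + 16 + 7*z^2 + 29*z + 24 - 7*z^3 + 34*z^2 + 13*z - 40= -7*z^3 + z^2*(2*a + 41) + z*(56 - 14*a)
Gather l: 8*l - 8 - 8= 8*l - 16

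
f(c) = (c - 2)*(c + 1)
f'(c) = 2*c - 1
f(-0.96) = -0.12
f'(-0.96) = -2.92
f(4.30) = 12.19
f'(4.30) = 7.60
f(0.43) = -2.25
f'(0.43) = -0.14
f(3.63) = 7.55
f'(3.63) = 6.26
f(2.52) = 1.83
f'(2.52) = 4.04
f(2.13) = 0.41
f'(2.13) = 3.26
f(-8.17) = 72.92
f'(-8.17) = -17.34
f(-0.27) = -1.66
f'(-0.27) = -1.54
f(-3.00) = 10.00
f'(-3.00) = -7.00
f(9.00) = 70.00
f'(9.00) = 17.00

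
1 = 1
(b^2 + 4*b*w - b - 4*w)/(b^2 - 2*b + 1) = (b + 4*w)/(b - 1)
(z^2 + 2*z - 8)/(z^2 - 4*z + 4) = (z + 4)/(z - 2)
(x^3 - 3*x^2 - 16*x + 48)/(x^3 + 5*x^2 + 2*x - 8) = (x^2 - 7*x + 12)/(x^2 + x - 2)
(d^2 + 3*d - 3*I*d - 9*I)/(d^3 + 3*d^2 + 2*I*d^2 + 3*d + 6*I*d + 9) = (d - 3*I)/(d^2 + 2*I*d + 3)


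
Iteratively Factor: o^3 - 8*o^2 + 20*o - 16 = (o - 4)*(o^2 - 4*o + 4) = (o - 4)*(o - 2)*(o - 2)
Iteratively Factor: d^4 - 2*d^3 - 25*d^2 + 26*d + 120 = (d - 5)*(d^3 + 3*d^2 - 10*d - 24) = (d - 5)*(d + 2)*(d^2 + d - 12) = (d - 5)*(d + 2)*(d + 4)*(d - 3)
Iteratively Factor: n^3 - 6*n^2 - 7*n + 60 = (n - 4)*(n^2 - 2*n - 15) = (n - 4)*(n + 3)*(n - 5)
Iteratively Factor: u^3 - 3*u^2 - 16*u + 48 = (u - 4)*(u^2 + u - 12) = (u - 4)*(u - 3)*(u + 4)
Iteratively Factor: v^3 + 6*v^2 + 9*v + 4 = (v + 4)*(v^2 + 2*v + 1) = (v + 1)*(v + 4)*(v + 1)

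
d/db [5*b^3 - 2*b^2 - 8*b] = 15*b^2 - 4*b - 8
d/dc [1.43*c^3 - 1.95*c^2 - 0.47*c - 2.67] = 4.29*c^2 - 3.9*c - 0.47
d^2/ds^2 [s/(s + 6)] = -12/(s + 6)^3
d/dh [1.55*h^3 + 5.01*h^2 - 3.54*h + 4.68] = 4.65*h^2 + 10.02*h - 3.54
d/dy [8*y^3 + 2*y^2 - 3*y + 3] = 24*y^2 + 4*y - 3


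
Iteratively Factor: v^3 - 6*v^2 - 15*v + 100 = (v + 4)*(v^2 - 10*v + 25) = (v - 5)*(v + 4)*(v - 5)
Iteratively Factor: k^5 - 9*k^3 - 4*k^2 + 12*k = (k + 2)*(k^4 - 2*k^3 - 5*k^2 + 6*k) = (k - 1)*(k + 2)*(k^3 - k^2 - 6*k) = k*(k - 1)*(k + 2)*(k^2 - k - 6) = k*(k - 3)*(k - 1)*(k + 2)*(k + 2)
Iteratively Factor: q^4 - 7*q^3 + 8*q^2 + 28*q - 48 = (q - 2)*(q^3 - 5*q^2 - 2*q + 24) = (q - 4)*(q - 2)*(q^2 - q - 6) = (q - 4)*(q - 3)*(q - 2)*(q + 2)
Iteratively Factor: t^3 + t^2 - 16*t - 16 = (t + 4)*(t^2 - 3*t - 4) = (t + 1)*(t + 4)*(t - 4)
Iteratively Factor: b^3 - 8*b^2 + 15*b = (b - 3)*(b^2 - 5*b) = (b - 5)*(b - 3)*(b)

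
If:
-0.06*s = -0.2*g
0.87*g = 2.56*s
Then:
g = 0.00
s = 0.00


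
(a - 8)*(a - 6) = a^2 - 14*a + 48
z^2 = z^2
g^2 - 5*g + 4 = (g - 4)*(g - 1)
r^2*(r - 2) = r^3 - 2*r^2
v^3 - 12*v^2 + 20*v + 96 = (v - 8)*(v - 6)*(v + 2)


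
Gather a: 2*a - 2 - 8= 2*a - 10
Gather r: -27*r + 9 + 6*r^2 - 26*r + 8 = 6*r^2 - 53*r + 17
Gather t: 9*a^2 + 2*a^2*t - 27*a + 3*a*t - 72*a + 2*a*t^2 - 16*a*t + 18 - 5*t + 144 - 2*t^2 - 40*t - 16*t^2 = 9*a^2 - 99*a + t^2*(2*a - 18) + t*(2*a^2 - 13*a - 45) + 162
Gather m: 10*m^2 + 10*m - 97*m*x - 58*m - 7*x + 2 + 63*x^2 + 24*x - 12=10*m^2 + m*(-97*x - 48) + 63*x^2 + 17*x - 10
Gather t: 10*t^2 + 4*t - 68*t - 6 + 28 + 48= 10*t^2 - 64*t + 70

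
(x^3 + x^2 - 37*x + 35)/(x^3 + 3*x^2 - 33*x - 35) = (x - 1)/(x + 1)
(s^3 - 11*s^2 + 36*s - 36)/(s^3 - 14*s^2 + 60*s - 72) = (s - 3)/(s - 6)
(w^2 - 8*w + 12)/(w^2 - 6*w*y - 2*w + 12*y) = (6 - w)/(-w + 6*y)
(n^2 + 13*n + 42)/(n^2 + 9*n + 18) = (n + 7)/(n + 3)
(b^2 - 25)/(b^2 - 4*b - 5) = (b + 5)/(b + 1)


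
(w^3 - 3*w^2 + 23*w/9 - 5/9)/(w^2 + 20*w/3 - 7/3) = (3*w^2 - 8*w + 5)/(3*(w + 7))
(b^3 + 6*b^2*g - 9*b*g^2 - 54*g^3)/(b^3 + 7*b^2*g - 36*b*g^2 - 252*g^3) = (b^2 - 9*g^2)/(b^2 + b*g - 42*g^2)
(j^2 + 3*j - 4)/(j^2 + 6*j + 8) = (j - 1)/(j + 2)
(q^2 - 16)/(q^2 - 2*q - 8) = (q + 4)/(q + 2)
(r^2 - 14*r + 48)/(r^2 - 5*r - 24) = (r - 6)/(r + 3)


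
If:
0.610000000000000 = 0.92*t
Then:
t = 0.66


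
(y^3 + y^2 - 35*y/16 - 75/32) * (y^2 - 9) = y^5 + y^4 - 179*y^3/16 - 363*y^2/32 + 315*y/16 + 675/32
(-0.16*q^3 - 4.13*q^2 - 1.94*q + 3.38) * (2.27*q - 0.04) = -0.3632*q^4 - 9.3687*q^3 - 4.2386*q^2 + 7.7502*q - 0.1352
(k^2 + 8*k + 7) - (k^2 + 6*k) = 2*k + 7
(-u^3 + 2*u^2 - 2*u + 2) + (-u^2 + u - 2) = -u^3 + u^2 - u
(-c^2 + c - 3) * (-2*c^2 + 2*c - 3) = 2*c^4 - 4*c^3 + 11*c^2 - 9*c + 9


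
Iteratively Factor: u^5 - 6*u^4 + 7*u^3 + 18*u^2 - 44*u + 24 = (u - 2)*(u^4 - 4*u^3 - u^2 + 16*u - 12) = (u - 2)*(u - 1)*(u^3 - 3*u^2 - 4*u + 12) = (u - 2)*(u - 1)*(u + 2)*(u^2 - 5*u + 6) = (u - 2)^2*(u - 1)*(u + 2)*(u - 3)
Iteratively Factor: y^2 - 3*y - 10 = (y + 2)*(y - 5)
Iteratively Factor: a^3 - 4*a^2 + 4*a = (a)*(a^2 - 4*a + 4) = a*(a - 2)*(a - 2)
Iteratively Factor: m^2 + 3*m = (m)*(m + 3)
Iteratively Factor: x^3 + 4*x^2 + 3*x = (x + 1)*(x^2 + 3*x) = x*(x + 1)*(x + 3)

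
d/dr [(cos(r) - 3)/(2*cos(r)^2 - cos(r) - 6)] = (-12*cos(r) + cos(2*r) + 10)*sin(r)/(cos(r) - cos(2*r) + 5)^2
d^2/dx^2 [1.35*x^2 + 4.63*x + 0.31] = 2.70000000000000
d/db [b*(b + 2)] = 2*b + 2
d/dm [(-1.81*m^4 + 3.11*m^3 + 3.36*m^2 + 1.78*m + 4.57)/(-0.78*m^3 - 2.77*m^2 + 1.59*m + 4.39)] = (1.4118*m^6 + 10.0274*m^5 - 14.6276*m^4 - 19.117*m^3 + 61.9255*m^2 + 54.8186*m + 0.547899999999998)/(0.6084*m^6 + 4.3212*m^5 + 5.1925*m^4 - 15.657*m^3 - 21.7925*m^2 + 13.9602*m + 19.2721)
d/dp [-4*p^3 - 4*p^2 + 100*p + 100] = -12*p^2 - 8*p + 100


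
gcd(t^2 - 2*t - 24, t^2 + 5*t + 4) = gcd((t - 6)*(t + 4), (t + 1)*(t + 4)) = t + 4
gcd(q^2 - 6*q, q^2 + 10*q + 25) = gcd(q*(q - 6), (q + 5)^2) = 1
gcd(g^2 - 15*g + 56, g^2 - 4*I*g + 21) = 1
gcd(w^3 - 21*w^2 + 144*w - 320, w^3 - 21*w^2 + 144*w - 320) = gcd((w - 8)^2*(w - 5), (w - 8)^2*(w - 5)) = w^3 - 21*w^2 + 144*w - 320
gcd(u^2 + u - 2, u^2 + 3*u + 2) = u + 2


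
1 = 1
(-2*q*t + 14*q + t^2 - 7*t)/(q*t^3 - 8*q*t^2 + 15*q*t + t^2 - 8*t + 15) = (-2*q*t + 14*q + t^2 - 7*t)/(q*t^3 - 8*q*t^2 + 15*q*t + t^2 - 8*t + 15)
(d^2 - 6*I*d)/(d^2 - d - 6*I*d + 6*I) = d/(d - 1)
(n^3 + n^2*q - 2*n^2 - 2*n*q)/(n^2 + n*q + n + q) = n*(n - 2)/(n + 1)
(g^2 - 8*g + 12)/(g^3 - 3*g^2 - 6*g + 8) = (g^2 - 8*g + 12)/(g^3 - 3*g^2 - 6*g + 8)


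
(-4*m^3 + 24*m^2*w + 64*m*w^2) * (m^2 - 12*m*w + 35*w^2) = -4*m^5 + 72*m^4*w - 364*m^3*w^2 + 72*m^2*w^3 + 2240*m*w^4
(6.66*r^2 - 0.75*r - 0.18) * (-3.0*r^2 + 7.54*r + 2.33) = -19.98*r^4 + 52.4664*r^3 + 10.4028*r^2 - 3.1047*r - 0.4194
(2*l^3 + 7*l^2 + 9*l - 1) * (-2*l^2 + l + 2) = -4*l^5 - 12*l^4 - 7*l^3 + 25*l^2 + 17*l - 2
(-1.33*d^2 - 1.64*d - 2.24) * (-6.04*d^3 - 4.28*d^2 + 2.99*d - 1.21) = 8.0332*d^5 + 15.598*d^4 + 16.5721*d^3 + 6.2929*d^2 - 4.7132*d + 2.7104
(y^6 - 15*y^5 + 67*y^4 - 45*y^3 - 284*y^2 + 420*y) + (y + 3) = y^6 - 15*y^5 + 67*y^4 - 45*y^3 - 284*y^2 + 421*y + 3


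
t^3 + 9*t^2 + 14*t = t*(t + 2)*(t + 7)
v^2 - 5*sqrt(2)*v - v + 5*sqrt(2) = (v - 1)*(v - 5*sqrt(2))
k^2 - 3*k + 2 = (k - 2)*(k - 1)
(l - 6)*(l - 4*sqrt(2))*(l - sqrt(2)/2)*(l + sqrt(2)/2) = l^4 - 6*l^3 - 4*sqrt(2)*l^3 - l^2/2 + 24*sqrt(2)*l^2 + 2*sqrt(2)*l + 3*l - 12*sqrt(2)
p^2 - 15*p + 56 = (p - 8)*(p - 7)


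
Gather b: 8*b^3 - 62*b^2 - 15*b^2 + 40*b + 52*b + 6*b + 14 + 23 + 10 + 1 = 8*b^3 - 77*b^2 + 98*b + 48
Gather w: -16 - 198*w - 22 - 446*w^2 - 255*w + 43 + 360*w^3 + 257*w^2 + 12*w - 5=360*w^3 - 189*w^2 - 441*w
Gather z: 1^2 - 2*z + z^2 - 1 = z^2 - 2*z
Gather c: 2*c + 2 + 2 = 2*c + 4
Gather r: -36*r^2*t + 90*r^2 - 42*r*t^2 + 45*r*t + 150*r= r^2*(90 - 36*t) + r*(-42*t^2 + 45*t + 150)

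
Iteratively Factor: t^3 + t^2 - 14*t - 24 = (t + 3)*(t^2 - 2*t - 8) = (t - 4)*(t + 3)*(t + 2)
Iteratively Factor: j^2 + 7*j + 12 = (j + 3)*(j + 4)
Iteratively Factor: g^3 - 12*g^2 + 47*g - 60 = (g - 4)*(g^2 - 8*g + 15) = (g - 5)*(g - 4)*(g - 3)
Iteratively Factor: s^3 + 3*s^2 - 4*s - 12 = (s + 2)*(s^2 + s - 6) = (s - 2)*(s + 2)*(s + 3)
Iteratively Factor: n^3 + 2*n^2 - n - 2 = (n + 2)*(n^2 - 1) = (n + 1)*(n + 2)*(n - 1)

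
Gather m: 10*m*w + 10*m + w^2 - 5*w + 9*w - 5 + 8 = m*(10*w + 10) + w^2 + 4*w + 3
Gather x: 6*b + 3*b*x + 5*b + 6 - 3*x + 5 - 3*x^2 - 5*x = 11*b - 3*x^2 + x*(3*b - 8) + 11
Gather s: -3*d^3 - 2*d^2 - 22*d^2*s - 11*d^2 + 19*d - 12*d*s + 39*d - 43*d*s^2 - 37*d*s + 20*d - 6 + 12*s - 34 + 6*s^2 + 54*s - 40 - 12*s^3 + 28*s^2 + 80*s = -3*d^3 - 13*d^2 + 78*d - 12*s^3 + s^2*(34 - 43*d) + s*(-22*d^2 - 49*d + 146) - 80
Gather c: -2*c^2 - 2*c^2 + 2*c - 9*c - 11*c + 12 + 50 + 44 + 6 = -4*c^2 - 18*c + 112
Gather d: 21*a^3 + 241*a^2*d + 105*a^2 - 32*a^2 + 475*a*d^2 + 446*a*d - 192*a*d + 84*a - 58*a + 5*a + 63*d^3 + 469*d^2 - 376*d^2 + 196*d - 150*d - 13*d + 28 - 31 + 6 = 21*a^3 + 73*a^2 + 31*a + 63*d^3 + d^2*(475*a + 93) + d*(241*a^2 + 254*a + 33) + 3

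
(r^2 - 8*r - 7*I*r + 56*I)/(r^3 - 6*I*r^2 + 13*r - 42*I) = (r - 8)/(r^2 + I*r + 6)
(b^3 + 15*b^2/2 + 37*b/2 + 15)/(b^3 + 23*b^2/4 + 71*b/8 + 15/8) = 4*(b + 2)/(4*b + 1)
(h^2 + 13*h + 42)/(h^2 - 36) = (h + 7)/(h - 6)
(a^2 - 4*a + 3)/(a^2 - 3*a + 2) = (a - 3)/(a - 2)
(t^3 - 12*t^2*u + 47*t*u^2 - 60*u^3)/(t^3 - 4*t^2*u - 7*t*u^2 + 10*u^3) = (t^2 - 7*t*u + 12*u^2)/(t^2 + t*u - 2*u^2)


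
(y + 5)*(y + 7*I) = y^2 + 5*y + 7*I*y + 35*I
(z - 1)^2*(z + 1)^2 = z^4 - 2*z^2 + 1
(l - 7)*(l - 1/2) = l^2 - 15*l/2 + 7/2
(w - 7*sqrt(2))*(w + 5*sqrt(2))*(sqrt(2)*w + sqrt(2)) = sqrt(2)*w^3 - 4*w^2 + sqrt(2)*w^2 - 70*sqrt(2)*w - 4*w - 70*sqrt(2)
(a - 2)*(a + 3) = a^2 + a - 6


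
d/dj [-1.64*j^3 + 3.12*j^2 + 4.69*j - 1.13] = -4.92*j^2 + 6.24*j + 4.69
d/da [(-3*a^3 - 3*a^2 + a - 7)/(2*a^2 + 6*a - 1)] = (-6*a^4 - 36*a^3 - 11*a^2 + 34*a + 41)/(4*a^4 + 24*a^3 + 32*a^2 - 12*a + 1)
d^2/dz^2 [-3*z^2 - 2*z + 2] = -6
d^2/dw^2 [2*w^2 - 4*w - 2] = 4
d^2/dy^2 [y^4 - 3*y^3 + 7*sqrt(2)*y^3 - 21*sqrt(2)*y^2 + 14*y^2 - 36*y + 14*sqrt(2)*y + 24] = 12*y^2 - 18*y + 42*sqrt(2)*y - 42*sqrt(2) + 28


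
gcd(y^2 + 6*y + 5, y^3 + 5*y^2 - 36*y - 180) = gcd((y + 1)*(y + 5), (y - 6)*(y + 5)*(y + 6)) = y + 5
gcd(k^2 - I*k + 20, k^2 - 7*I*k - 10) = k - 5*I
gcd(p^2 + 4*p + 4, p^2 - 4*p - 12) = p + 2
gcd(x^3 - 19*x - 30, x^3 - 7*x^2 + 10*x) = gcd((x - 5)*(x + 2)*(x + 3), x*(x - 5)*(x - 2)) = x - 5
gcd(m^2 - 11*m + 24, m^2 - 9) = m - 3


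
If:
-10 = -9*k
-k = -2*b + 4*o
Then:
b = 2*o + 5/9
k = 10/9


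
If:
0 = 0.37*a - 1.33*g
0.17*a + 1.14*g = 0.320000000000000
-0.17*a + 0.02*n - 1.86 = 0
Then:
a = 0.66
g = 0.18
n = 98.58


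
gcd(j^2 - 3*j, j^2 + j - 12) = j - 3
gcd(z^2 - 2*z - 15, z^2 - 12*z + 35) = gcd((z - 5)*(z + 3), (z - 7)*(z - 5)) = z - 5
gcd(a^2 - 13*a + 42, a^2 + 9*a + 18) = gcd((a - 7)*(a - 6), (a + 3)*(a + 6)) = 1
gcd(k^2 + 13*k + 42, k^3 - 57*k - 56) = k + 7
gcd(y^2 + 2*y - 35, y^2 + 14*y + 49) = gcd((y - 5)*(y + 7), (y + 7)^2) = y + 7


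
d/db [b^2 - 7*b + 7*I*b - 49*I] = 2*b - 7 + 7*I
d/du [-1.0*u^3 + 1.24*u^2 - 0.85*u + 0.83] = -3.0*u^2 + 2.48*u - 0.85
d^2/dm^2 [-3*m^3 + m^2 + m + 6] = 2 - 18*m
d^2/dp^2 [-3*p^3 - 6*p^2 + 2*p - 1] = -18*p - 12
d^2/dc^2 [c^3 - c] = 6*c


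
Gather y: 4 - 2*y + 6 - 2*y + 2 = 12 - 4*y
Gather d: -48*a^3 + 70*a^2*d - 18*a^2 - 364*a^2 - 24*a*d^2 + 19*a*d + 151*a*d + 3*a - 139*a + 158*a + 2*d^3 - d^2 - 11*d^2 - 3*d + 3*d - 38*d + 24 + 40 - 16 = -48*a^3 - 382*a^2 + 22*a + 2*d^3 + d^2*(-24*a - 12) + d*(70*a^2 + 170*a - 38) + 48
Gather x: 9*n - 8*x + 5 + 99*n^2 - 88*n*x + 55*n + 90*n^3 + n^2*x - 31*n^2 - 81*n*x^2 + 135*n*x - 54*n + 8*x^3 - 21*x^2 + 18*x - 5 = 90*n^3 + 68*n^2 + 10*n + 8*x^3 + x^2*(-81*n - 21) + x*(n^2 + 47*n + 10)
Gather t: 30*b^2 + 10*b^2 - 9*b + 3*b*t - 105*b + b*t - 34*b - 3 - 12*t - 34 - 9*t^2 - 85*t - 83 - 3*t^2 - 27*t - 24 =40*b^2 - 148*b - 12*t^2 + t*(4*b - 124) - 144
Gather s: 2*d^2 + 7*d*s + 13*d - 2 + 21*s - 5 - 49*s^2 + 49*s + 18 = 2*d^2 + 13*d - 49*s^2 + s*(7*d + 70) + 11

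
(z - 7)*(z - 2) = z^2 - 9*z + 14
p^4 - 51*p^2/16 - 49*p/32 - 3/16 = (p - 2)*(p + 1/4)^2*(p + 3/2)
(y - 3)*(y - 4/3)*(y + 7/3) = y^3 - 2*y^2 - 55*y/9 + 28/3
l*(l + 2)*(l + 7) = l^3 + 9*l^2 + 14*l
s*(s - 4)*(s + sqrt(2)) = s^3 - 4*s^2 + sqrt(2)*s^2 - 4*sqrt(2)*s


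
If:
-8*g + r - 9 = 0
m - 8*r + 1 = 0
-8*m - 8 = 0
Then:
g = -9/8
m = -1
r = 0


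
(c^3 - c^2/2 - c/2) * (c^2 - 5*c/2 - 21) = c^5 - 3*c^4 - 81*c^3/4 + 47*c^2/4 + 21*c/2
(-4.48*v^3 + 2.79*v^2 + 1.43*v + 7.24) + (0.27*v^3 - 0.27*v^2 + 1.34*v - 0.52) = -4.21*v^3 + 2.52*v^2 + 2.77*v + 6.72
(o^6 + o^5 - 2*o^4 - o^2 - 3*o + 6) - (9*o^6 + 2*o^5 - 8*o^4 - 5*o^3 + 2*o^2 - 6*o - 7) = -8*o^6 - o^5 + 6*o^4 + 5*o^3 - 3*o^2 + 3*o + 13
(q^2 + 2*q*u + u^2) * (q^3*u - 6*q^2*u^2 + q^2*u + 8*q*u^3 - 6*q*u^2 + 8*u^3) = q^5*u - 4*q^4*u^2 + q^4*u - 3*q^3*u^3 - 4*q^3*u^2 + 10*q^2*u^4 - 3*q^2*u^3 + 8*q*u^5 + 10*q*u^4 + 8*u^5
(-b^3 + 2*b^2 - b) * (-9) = 9*b^3 - 18*b^2 + 9*b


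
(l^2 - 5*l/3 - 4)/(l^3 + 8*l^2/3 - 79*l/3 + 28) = (3*l + 4)/(3*l^2 + 17*l - 28)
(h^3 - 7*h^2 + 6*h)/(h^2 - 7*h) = (h^2 - 7*h + 6)/(h - 7)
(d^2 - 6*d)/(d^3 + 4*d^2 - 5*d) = (d - 6)/(d^2 + 4*d - 5)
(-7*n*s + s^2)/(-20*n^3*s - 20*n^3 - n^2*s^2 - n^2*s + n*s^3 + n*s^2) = s*(7*n - s)/(n*(20*n^2*s + 20*n^2 + n*s^2 + n*s - s^3 - s^2))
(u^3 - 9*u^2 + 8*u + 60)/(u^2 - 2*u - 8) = (u^2 - 11*u + 30)/(u - 4)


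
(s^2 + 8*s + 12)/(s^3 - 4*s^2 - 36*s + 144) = (s + 2)/(s^2 - 10*s + 24)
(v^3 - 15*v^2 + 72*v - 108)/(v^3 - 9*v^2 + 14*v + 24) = (v^2 - 9*v + 18)/(v^2 - 3*v - 4)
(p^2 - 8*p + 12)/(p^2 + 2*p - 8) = (p - 6)/(p + 4)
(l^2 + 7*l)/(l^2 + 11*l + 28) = l/(l + 4)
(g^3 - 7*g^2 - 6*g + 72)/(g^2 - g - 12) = g - 6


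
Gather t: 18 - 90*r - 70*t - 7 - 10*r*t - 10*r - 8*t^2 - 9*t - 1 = -100*r - 8*t^2 + t*(-10*r - 79) + 10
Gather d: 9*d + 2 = 9*d + 2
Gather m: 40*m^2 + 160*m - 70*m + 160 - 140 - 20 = 40*m^2 + 90*m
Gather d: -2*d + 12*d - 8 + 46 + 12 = 10*d + 50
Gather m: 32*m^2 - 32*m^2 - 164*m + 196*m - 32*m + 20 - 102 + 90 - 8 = 0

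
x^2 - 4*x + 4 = (x - 2)^2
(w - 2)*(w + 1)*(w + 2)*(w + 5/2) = w^4 + 7*w^3/2 - 3*w^2/2 - 14*w - 10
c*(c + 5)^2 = c^3 + 10*c^2 + 25*c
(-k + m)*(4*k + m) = -4*k^2 + 3*k*m + m^2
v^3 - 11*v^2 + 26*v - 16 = (v - 8)*(v - 2)*(v - 1)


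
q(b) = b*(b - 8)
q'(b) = 2*b - 8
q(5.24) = -14.46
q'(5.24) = 2.48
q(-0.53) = 4.52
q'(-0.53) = -9.06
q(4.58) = -15.66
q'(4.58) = 1.16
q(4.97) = -15.06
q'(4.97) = 1.94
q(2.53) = -13.84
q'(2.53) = -2.94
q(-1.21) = 11.14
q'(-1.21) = -10.42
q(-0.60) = 5.16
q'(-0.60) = -9.20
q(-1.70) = 16.49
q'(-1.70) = -11.40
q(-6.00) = 84.00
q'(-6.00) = -20.00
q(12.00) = 48.00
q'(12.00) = 16.00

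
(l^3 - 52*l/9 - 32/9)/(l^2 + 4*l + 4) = (l^2 - 2*l - 16/9)/(l + 2)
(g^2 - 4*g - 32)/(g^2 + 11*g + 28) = (g - 8)/(g + 7)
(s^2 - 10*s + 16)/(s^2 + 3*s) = (s^2 - 10*s + 16)/(s*(s + 3))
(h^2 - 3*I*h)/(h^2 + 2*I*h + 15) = h/(h + 5*I)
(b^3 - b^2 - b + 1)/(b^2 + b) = b - 2 + 1/b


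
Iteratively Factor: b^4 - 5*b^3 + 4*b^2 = (b)*(b^3 - 5*b^2 + 4*b) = b*(b - 1)*(b^2 - 4*b) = b^2*(b - 1)*(b - 4)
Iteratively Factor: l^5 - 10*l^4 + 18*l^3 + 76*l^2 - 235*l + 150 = (l - 5)*(l^4 - 5*l^3 - 7*l^2 + 41*l - 30) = (l - 5)^2*(l^3 - 7*l + 6) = (l - 5)^2*(l - 2)*(l^2 + 2*l - 3) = (l - 5)^2*(l - 2)*(l + 3)*(l - 1)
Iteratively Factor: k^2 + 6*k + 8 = (k + 4)*(k + 2)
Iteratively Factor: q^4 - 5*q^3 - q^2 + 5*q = (q)*(q^3 - 5*q^2 - q + 5) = q*(q + 1)*(q^2 - 6*q + 5) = q*(q - 5)*(q + 1)*(q - 1)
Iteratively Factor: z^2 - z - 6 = (z - 3)*(z + 2)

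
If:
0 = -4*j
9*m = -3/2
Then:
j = 0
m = -1/6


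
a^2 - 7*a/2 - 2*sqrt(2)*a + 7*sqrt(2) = (a - 7/2)*(a - 2*sqrt(2))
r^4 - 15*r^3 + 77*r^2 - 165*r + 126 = (r - 7)*(r - 3)^2*(r - 2)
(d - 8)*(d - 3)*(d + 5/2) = d^3 - 17*d^2/2 - 7*d/2 + 60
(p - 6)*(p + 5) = p^2 - p - 30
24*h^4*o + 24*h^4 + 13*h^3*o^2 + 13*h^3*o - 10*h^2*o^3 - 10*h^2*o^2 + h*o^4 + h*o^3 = (-8*h + o)*(-3*h + o)*(h + o)*(h*o + h)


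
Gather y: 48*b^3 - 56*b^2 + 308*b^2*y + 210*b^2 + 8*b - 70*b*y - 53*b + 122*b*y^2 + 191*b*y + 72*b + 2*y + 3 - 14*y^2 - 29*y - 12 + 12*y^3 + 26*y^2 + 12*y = 48*b^3 + 154*b^2 + 27*b + 12*y^3 + y^2*(122*b + 12) + y*(308*b^2 + 121*b - 15) - 9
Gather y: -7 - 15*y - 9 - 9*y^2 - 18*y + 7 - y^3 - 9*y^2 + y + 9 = -y^3 - 18*y^2 - 32*y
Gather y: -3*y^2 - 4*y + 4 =-3*y^2 - 4*y + 4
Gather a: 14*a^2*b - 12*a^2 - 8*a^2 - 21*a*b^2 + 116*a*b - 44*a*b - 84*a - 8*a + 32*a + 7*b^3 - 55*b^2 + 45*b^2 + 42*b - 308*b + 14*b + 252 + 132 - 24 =a^2*(14*b - 20) + a*(-21*b^2 + 72*b - 60) + 7*b^3 - 10*b^2 - 252*b + 360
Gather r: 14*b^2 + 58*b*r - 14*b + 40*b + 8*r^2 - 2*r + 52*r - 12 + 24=14*b^2 + 26*b + 8*r^2 + r*(58*b + 50) + 12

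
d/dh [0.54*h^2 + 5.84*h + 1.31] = 1.08*h + 5.84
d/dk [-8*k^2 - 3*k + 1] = -16*k - 3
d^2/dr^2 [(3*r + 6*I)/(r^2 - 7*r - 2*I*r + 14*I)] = 6*((7 - 3*r)*(r^2 - 7*r - 2*I*r + 14*I) + (r + 2*I)*(-2*r + 7 + 2*I)^2)/(r^2 - 7*r - 2*I*r + 14*I)^3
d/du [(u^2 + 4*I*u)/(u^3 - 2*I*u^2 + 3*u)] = (-u^2 - 8*I*u - 5)/(u^4 - 4*I*u^3 + 2*u^2 - 12*I*u + 9)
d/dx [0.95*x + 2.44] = 0.950000000000000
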